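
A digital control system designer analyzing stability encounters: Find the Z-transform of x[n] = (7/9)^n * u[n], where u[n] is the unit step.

The Z-transform of a^n * u[n] is z/(z-a) for |z| > |a|.
Here a = 7/9, so X(z) = z/(z - (7/9)) = 9z/(9z - 7)
ROC: |z| > 7/9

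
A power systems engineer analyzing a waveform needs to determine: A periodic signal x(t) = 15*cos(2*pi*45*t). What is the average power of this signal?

Average power of A*cos(wt) is A^2/2.
P = 15^2 / 2 = 225/2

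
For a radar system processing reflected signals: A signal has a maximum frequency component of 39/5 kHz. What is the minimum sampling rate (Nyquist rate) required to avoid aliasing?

By the Nyquist-Shannon sampling theorem,
the minimum sampling rate (Nyquist rate) must be at least 2 * f_max.
Nyquist rate = 2 * 39/5 kHz = 78/5 kHz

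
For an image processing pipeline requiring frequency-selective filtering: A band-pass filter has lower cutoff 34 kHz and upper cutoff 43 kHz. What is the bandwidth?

Bandwidth = f_high - f_low
= 43 kHz - 34 kHz = 9 kHz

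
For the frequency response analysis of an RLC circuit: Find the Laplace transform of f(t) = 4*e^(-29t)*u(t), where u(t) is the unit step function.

Standard Laplace transform pair:
e^(-at)*u(t) <-> 1/(s+a)
With a = 29: L{4*e^(-29t)*u(t)} = 4/(s+29), ROC: Re(s) > -29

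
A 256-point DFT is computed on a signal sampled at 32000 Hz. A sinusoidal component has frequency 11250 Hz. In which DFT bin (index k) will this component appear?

DFT frequency resolution = f_s/N = 32000/256 = 125 Hz
Bin index k = f_signal / resolution = 11250 / 125 = 90
The signal frequency 11250 Hz falls in DFT bin k = 90.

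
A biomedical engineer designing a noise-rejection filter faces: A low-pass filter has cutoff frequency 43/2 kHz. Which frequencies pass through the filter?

A low-pass filter passes all frequencies below the cutoff frequency 43/2 kHz and attenuates higher frequencies.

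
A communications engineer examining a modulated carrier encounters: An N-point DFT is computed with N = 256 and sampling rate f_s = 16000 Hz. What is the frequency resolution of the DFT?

DFT frequency resolution = f_s / N
= 16000 / 256 = 125/2 Hz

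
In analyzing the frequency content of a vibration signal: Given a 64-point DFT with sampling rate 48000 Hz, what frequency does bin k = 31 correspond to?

The frequency of DFT bin k is: f_k = k * f_s / N
f_31 = 31 * 48000 / 64 = 23250 Hz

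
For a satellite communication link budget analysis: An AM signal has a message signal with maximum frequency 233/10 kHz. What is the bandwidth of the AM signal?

In AM (double-sideband), the bandwidth is twice the message frequency.
BW = 2 * f_m = 2 * 233/10 kHz = 233/5 kHz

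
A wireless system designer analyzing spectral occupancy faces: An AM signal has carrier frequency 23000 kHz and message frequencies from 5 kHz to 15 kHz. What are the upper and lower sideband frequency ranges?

Upper sideband (USB) = fc + [fm_low, fm_high] = 23000 + [5, 15] = [23005, 23015] kHz
Lower sideband (LSB) = fc - [fm_high, fm_low] = 23000 - [15, 5] = [22985, 22995] kHz
Total occupied spectrum: 22985 kHz to 23015 kHz (plus carrier at 23000 kHz)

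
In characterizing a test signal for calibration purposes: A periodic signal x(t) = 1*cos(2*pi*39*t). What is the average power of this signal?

Average power of A*cos(wt) is A^2/2.
P = 1^2 / 2 = 1/2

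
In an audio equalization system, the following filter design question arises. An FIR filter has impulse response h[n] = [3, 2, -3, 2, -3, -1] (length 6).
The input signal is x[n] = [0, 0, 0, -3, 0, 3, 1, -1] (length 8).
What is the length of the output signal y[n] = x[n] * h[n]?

For linear convolution, the output length is:
len(y) = len(x) + len(h) - 1 = 8 + 6 - 1 = 13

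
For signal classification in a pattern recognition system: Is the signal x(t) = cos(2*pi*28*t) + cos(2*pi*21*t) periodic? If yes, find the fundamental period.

f1 = 28 Hz, f2 = 21 Hz
Period T1 = 1/28, T2 = 1/21
Ratio T1/T2 = 21/28, which is rational.
The signal is periodic with fundamental period T = 1/GCD(28,21) = 1/7 s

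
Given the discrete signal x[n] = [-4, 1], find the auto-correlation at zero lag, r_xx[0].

The auto-correlation at zero lag r_xx[0] equals the signal energy.
r_xx[0] = sum of x[n]^2 = (-4)^2 + 1^2
= 16 + 1 = 17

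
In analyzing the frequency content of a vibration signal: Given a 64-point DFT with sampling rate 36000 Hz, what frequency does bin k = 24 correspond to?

The frequency of DFT bin k is: f_k = k * f_s / N
f_24 = 24 * 36000 / 64 = 13500 Hz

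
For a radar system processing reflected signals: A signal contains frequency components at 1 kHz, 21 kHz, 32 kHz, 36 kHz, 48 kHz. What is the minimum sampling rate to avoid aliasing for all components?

The highest frequency component is f_max = 48 kHz.
Nyquist rate = 2 * f_max = 2 * 48 kHz = 96 kHz.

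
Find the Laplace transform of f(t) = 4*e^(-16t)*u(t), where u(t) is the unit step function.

Standard Laplace transform pair:
e^(-at)*u(t) <-> 1/(s+a)
With a = 16: L{4*e^(-16t)*u(t)} = 4/(s+16), ROC: Re(s) > -16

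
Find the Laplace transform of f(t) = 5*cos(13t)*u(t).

Standard pair: cos(wt)*u(t) <-> s/(s^2+w^2)
With w = 13: L{5*cos(13t)*u(t)} = 5s/(s^2+169)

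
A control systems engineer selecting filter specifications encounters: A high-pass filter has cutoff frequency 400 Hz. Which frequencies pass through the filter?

A high-pass filter passes all frequencies above the cutoff frequency 400 Hz and attenuates lower frequencies.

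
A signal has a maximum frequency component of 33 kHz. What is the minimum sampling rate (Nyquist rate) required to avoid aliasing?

By the Nyquist-Shannon sampling theorem,
the minimum sampling rate (Nyquist rate) must be at least 2 * f_max.
Nyquist rate = 2 * 33 kHz = 66 kHz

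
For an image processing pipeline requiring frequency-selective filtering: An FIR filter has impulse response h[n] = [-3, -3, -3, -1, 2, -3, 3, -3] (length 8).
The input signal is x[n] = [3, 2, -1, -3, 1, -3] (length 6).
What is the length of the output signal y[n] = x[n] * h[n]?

For linear convolution, the output length is:
len(y) = len(x) + len(h) - 1 = 6 + 8 - 1 = 13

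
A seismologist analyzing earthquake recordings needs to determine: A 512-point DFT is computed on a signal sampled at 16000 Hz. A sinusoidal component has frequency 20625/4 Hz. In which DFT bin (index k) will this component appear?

DFT frequency resolution = f_s/N = 16000/512 = 125/4 Hz
Bin index k = f_signal / resolution = 20625/4 / 125/4 = 165
The signal frequency 20625/4 Hz falls in DFT bin k = 165.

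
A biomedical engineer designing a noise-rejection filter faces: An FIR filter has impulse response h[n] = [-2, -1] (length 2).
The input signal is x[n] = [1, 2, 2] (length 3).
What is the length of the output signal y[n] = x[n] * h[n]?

For linear convolution, the output length is:
len(y) = len(x) + len(h) - 1 = 3 + 2 - 1 = 4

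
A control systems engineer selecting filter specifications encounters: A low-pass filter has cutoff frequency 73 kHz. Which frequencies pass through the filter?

A low-pass filter passes all frequencies below the cutoff frequency 73 kHz and attenuates higher frequencies.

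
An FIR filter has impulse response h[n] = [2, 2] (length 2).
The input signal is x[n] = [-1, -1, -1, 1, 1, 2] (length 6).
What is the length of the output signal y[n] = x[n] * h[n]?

For linear convolution, the output length is:
len(y) = len(x) + len(h) - 1 = 6 + 2 - 1 = 7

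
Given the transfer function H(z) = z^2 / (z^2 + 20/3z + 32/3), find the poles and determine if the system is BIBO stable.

Poles are roots of the denominator: z^2 + 20/3z + 32/3 = 0.
Quadratic formula: z = [-(20/3) +/- sqrt((20/3)^2 - 4*(32/3))] / 2
Discriminant = 400/9 - 128/3 = 16/9; sqrt = 4/3.
z = (-20/3 +/- 4/3) / 2 => z = -8/3 or z = -4.
|p1| = 4, |p2| = 8/3.
For BIBO stability, all poles must lie inside the unit circle (|p| < 1).
System is UNSTABLE since at least one |p| >= 1.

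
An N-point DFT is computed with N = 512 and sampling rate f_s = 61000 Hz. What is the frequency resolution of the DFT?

DFT frequency resolution = f_s / N
= 61000 / 512 = 7625/64 Hz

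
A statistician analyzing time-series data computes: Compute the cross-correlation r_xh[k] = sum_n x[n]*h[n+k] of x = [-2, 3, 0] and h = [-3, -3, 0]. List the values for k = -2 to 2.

Both sequences indexed from 0 and zero outside their support.
Lags with overlap: k = -2 to 2.
  r_xh[-2] = x[2]*h[0] = 0
  r_xh[-1] = x[1]*h[0] + x[2]*h[1] = -9
  r_xh[0] = x[0]*h[0] + x[1]*h[1] + x[2]*h[2] = -3
  r_xh[1] = x[0]*h[1] + x[1]*h[2] = 6
  r_xh[2] = x[0]*h[2] = 0
r_xh = [0, -9, -3, 6, 0] (for k = -2, ..., 2)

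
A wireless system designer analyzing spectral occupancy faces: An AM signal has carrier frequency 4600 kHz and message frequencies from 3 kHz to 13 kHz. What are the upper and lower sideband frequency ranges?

Upper sideband (USB) = fc + [fm_low, fm_high] = 4600 + [3, 13] = [4603, 4613] kHz
Lower sideband (LSB) = fc - [fm_high, fm_low] = 4600 - [13, 3] = [4587, 4597] kHz
Total occupied spectrum: 4587 kHz to 4613 kHz (plus carrier at 4600 kHz)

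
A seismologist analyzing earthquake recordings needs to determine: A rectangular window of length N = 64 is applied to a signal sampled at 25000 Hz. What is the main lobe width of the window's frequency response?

For a rectangular window of length N,
the main lobe width in frequency is 2*f_s/N.
= 2*25000/64 = 3125/4 Hz
This determines the minimum frequency separation for resolving two sinusoids.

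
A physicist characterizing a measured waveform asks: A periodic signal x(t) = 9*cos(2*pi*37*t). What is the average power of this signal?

Average power of A*cos(wt) is A^2/2.
P = 9^2 / 2 = 81/2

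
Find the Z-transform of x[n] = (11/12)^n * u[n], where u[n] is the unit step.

The Z-transform of a^n * u[n] is z/(z-a) for |z| > |a|.
Here a = 11/12, so X(z) = z/(z - (11/12)) = 12z/(12z - 11)
ROC: |z| > 11/12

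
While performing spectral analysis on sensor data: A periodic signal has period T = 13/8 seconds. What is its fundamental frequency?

The fundamental frequency is the reciprocal of the period.
f = 1/T = 1/(13/8) = 8/13 Hz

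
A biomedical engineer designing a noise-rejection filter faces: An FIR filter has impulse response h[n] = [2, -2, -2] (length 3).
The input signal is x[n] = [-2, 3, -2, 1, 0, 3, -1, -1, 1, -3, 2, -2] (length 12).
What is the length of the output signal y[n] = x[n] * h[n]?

For linear convolution, the output length is:
len(y) = len(x) + len(h) - 1 = 12 + 3 - 1 = 14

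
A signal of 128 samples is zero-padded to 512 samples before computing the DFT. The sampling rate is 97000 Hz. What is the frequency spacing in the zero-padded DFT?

Original DFT: N = 128, resolution = f_s/N = 97000/128 = 12125/16 Hz
Zero-padded DFT: N = 512, resolution = f_s/N = 97000/512 = 12125/64 Hz
Zero-padding interpolates the spectrum (finer frequency grid)
but does NOT improve the true spectral resolution (ability to resolve close frequencies).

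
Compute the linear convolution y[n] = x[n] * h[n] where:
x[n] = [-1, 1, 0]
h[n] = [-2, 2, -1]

y[n] = sum_k x[k]*h[n-k]. Output length = len(x) + len(h) - 1 = 3 + 3 - 1 = 5.
y[0] = -1*-2 = 2
y[1] = 1*-2 + -1*2 = -4
y[2] = 0*-2 + 1*2 + -1*-1 = 3
y[3] = 0*2 + 1*-1 = -1
y[4] = 0*-1 = 0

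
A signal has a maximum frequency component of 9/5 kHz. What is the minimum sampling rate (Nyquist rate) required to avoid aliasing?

By the Nyquist-Shannon sampling theorem,
the minimum sampling rate (Nyquist rate) must be at least 2 * f_max.
Nyquist rate = 2 * 9/5 kHz = 18/5 kHz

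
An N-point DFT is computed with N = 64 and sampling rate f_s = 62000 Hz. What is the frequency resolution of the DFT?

DFT frequency resolution = f_s / N
= 62000 / 64 = 3875/4 Hz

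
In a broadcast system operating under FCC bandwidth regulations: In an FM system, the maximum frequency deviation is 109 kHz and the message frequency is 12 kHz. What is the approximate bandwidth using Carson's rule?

Carson's rule: BW = 2*(delta_f + f_m)
= 2*(109 + 12) kHz = 242 kHz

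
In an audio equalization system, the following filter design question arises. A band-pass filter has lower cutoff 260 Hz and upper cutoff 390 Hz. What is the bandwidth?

Bandwidth = f_high - f_low
= 390 Hz - 260 Hz = 130 Hz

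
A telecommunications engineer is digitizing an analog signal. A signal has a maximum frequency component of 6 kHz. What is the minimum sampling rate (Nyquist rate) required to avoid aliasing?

By the Nyquist-Shannon sampling theorem,
the minimum sampling rate (Nyquist rate) must be at least 2 * f_max.
Nyquist rate = 2 * 6 kHz = 12 kHz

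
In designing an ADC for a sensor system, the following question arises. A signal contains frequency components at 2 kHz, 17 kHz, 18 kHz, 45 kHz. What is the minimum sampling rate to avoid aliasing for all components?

The highest frequency component is f_max = 45 kHz.
Nyquist rate = 2 * f_max = 2 * 45 kHz = 90 kHz.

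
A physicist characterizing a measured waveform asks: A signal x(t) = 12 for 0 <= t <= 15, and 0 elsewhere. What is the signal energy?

Energy = integral of |x(t)|^2 dt over the signal duration
= 12^2 * 15 = 144 * 15 = 2160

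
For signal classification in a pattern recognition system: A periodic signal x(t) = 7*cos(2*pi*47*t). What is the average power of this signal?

Average power of A*cos(wt) is A^2/2.
P = 7^2 / 2 = 49/2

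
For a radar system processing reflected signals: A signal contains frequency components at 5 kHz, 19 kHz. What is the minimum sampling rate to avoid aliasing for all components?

The highest frequency component is f_max = 19 kHz.
Nyquist rate = 2 * f_max = 2 * 19 kHz = 38 kHz.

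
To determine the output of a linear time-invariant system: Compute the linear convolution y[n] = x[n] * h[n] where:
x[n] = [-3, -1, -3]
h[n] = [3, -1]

y[n] = sum_k x[k]*h[n-k]. Output length = len(x) + len(h) - 1 = 3 + 2 - 1 = 4.
y[0] = -3*3 = -9
y[1] = -1*3 + -3*-1 = 0
y[2] = -3*3 + -1*-1 = -8
y[3] = -3*-1 = 3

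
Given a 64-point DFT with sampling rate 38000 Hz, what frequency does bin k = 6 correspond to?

The frequency of DFT bin k is: f_k = k * f_s / N
f_6 = 6 * 38000 / 64 = 7125/2 Hz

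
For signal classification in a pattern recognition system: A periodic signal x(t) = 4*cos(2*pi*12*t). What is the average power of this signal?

Average power of A*cos(wt) is A^2/2.
P = 4^2 / 2 = 16/2 = 8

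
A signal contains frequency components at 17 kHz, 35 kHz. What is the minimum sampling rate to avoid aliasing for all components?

The highest frequency component is f_max = 35 kHz.
Nyquist rate = 2 * f_max = 2 * 35 kHz = 70 kHz.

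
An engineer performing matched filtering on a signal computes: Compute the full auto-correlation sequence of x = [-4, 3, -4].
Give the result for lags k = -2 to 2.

r_xx[k] = sum_m x[m]*x[m+k], indexed from 0, for k = -2 to 2:
  r_xx[-2] = x[2]*x[0] = 16
  r_xx[-1] = x[1]*x[0] + x[2]*x[1] = -24
  r_xx[0] = x[0]*x[0] + x[1]*x[1] + x[2]*x[2] = 41
  r_xx[1] = x[0]*x[1] + x[1]*x[2] = -24
  r_xx[2] = x[0]*x[2] = 16
r_xx = [16, -24, 41, -24, 16]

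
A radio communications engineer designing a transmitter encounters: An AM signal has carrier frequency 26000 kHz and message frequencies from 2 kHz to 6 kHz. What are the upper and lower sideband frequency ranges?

Upper sideband (USB) = fc + [fm_low, fm_high] = 26000 + [2, 6] = [26002, 26006] kHz
Lower sideband (LSB) = fc - [fm_high, fm_low] = 26000 - [6, 2] = [25994, 25998] kHz
Total occupied spectrum: 25994 kHz to 26006 kHz (plus carrier at 26000 kHz)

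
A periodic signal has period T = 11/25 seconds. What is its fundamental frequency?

The fundamental frequency is the reciprocal of the period.
f = 1/T = 1/(11/25) = 25/11 Hz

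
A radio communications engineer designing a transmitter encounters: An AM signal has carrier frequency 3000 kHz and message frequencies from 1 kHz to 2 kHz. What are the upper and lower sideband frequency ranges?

Upper sideband (USB) = fc + [fm_low, fm_high] = 3000 + [1, 2] = [3001, 3002] kHz
Lower sideband (LSB) = fc - [fm_high, fm_low] = 3000 - [2, 1] = [2998, 2999] kHz
Total occupied spectrum: 2998 kHz to 3002 kHz (plus carrier at 3000 kHz)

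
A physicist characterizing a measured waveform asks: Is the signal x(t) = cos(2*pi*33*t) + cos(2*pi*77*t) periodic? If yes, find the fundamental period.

f1 = 33 Hz, f2 = 77 Hz
Period T1 = 1/33, T2 = 1/77
Ratio T1/T2 = 77/33, which is rational.
The signal is periodic with fundamental period T = 1/GCD(33,77) = 1/11 s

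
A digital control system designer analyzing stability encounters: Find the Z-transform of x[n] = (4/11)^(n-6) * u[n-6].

Time-shifting property: if X(z) = Z{x[n]}, then Z{x[n-d]} = z^(-d) * X(z)
X(z) = z/(z - 4/11) for x[n] = (4/11)^n * u[n]
Z{x[n-6]} = z^(-6) * z/(z - 4/11) = z^(-5)/(z - 4/11)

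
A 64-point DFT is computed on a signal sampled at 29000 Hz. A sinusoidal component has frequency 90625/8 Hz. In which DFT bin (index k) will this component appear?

DFT frequency resolution = f_s/N = 29000/64 = 3625/8 Hz
Bin index k = f_signal / resolution = 90625/8 / 3625/8 = 25
The signal frequency 90625/8 Hz falls in DFT bin k = 25.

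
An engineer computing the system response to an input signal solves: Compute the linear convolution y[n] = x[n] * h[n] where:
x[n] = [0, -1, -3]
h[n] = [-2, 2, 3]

y[n] = sum_k x[k]*h[n-k]. Output length = len(x) + len(h) - 1 = 3 + 3 - 1 = 5.
y[0] = 0*-2 = 0
y[1] = -1*-2 + 0*2 = 2
y[2] = -3*-2 + -1*2 + 0*3 = 4
y[3] = -3*2 + -1*3 = -9
y[4] = -3*3 = -9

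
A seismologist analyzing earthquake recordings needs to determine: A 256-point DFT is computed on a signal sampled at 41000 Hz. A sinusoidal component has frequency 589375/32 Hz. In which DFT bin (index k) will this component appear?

DFT frequency resolution = f_s/N = 41000/256 = 5125/32 Hz
Bin index k = f_signal / resolution = 589375/32 / 5125/32 = 115
The signal frequency 589375/32 Hz falls in DFT bin k = 115.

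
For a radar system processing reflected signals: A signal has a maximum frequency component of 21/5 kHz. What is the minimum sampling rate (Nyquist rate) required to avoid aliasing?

By the Nyquist-Shannon sampling theorem,
the minimum sampling rate (Nyquist rate) must be at least 2 * f_max.
Nyquist rate = 2 * 21/5 kHz = 42/5 kHz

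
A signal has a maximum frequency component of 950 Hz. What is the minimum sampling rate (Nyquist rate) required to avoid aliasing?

By the Nyquist-Shannon sampling theorem,
the minimum sampling rate (Nyquist rate) must be at least 2 * f_max.
Nyquist rate = 2 * 950 Hz = 1900 Hz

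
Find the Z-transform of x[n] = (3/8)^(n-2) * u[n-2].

Time-shifting property: if X(z) = Z{x[n]}, then Z{x[n-d]} = z^(-d) * X(z)
X(z) = z/(z - 3/8) for x[n] = (3/8)^n * u[n]
Z{x[n-2]} = z^(-2) * z/(z - 3/8) = z^(-1)/(z - 3/8)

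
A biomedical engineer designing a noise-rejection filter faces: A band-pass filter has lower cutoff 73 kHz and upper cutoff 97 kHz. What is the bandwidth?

Bandwidth = f_high - f_low
= 97 kHz - 73 kHz = 24 kHz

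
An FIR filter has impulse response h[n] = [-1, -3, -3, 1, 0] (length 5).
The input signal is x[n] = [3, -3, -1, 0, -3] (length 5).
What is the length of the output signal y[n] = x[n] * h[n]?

For linear convolution, the output length is:
len(y) = len(x) + len(h) - 1 = 5 + 5 - 1 = 9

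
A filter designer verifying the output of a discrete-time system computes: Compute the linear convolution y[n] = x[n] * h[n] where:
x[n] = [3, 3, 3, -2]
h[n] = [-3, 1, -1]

y[n] = sum_k x[k]*h[n-k]. Output length = len(x) + len(h) - 1 = 4 + 3 - 1 = 6.
y[0] = 3*-3 = -9
y[1] = 3*-3 + 3*1 = -6
y[2] = 3*-3 + 3*1 + 3*-1 = -9
y[3] = -2*-3 + 3*1 + 3*-1 = 6
y[4] = -2*1 + 3*-1 = -5
y[5] = -2*-1 = 2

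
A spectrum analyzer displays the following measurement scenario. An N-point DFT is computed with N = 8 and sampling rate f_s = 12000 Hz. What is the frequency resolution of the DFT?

DFT frequency resolution = f_s / N
= 12000 / 8 = 1500 Hz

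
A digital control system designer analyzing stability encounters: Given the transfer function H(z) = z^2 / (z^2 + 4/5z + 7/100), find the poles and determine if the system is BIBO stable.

Poles are roots of the denominator: z^2 + 4/5z + 7/100 = 0.
Quadratic formula: z = [-(4/5) +/- sqrt((4/5)^2 - 4*(7/100))] / 2
Discriminant = 16/25 - 7/25 = 9/25; sqrt = 3/5.
z = (-4/5 +/- 3/5) / 2 => z = -1/10 or z = -7/10.
|p1| = 7/10, |p2| = 1/10.
For BIBO stability, all poles must lie inside the unit circle (|p| < 1).
System is STABLE since both |p| < 1.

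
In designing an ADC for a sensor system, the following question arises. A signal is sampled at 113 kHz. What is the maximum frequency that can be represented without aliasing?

The maximum frequency that can be represented without aliasing
is the Nyquist frequency: f_max = f_s / 2 = 113 kHz / 2 = 113/2 kHz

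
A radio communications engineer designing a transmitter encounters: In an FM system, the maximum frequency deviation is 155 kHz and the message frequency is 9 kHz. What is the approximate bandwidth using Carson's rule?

Carson's rule: BW = 2*(delta_f + f_m)
= 2*(155 + 9) kHz = 328 kHz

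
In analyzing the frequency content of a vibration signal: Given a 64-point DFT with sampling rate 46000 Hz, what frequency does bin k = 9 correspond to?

The frequency of DFT bin k is: f_k = k * f_s / N
f_9 = 9 * 46000 / 64 = 25875/4 Hz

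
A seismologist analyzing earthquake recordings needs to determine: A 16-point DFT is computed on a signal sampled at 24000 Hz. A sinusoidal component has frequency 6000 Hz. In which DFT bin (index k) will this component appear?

DFT frequency resolution = f_s/N = 24000/16 = 1500 Hz
Bin index k = f_signal / resolution = 6000 / 1500 = 4
The signal frequency 6000 Hz falls in DFT bin k = 4.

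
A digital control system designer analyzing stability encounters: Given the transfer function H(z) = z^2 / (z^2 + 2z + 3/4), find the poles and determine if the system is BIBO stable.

Poles are roots of the denominator: z^2 + 2z + 3/4 = 0.
Quadratic formula: z = [-(2) +/- sqrt((2)^2 - 4*(3/4))] / 2
Discriminant = 4 - 3 = 1; sqrt = 1.
z = (-2 +/- 1) / 2 => z = -1/2 or z = -3/2.
|p1| = 3/2, |p2| = 1/2.
For BIBO stability, all poles must lie inside the unit circle (|p| < 1).
System is UNSTABLE since at least one |p| >= 1.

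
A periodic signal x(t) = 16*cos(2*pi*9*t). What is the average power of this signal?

Average power of A*cos(wt) is A^2/2.
P = 16^2 / 2 = 256/2 = 128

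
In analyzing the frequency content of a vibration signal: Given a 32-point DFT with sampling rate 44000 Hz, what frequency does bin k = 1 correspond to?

The frequency of DFT bin k is: f_k = k * f_s / N
f_1 = 1 * 44000 / 32 = 1375 Hz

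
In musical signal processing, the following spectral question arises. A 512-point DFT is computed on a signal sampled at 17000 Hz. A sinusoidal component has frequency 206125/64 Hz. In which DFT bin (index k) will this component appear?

DFT frequency resolution = f_s/N = 17000/512 = 2125/64 Hz
Bin index k = f_signal / resolution = 206125/64 / 2125/64 = 97
The signal frequency 206125/64 Hz falls in DFT bin k = 97.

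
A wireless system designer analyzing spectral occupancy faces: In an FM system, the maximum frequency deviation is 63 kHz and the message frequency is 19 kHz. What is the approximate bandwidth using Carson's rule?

Carson's rule: BW = 2*(delta_f + f_m)
= 2*(63 + 19) kHz = 164 kHz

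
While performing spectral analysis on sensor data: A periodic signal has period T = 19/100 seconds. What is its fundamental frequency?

The fundamental frequency is the reciprocal of the period.
f = 1/T = 1/(19/100) = 100/19 Hz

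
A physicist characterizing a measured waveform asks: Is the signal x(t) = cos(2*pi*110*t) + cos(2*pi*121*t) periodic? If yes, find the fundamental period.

f1 = 110 Hz, f2 = 121 Hz
Period T1 = 1/110, T2 = 1/121
Ratio T1/T2 = 121/110, which is rational.
The signal is periodic with fundamental period T = 1/GCD(110,121) = 1/11 s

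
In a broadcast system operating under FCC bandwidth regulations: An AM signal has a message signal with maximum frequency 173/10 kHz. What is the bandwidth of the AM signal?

In AM (double-sideband), the bandwidth is twice the message frequency.
BW = 2 * f_m = 2 * 173/10 kHz = 173/5 kHz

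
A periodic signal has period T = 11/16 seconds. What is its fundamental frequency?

The fundamental frequency is the reciprocal of the period.
f = 1/T = 1/(11/16) = 16/11 Hz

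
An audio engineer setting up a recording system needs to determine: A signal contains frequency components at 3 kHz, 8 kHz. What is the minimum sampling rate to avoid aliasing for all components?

The highest frequency component is f_max = 8 kHz.
Nyquist rate = 2 * f_max = 2 * 8 kHz = 16 kHz.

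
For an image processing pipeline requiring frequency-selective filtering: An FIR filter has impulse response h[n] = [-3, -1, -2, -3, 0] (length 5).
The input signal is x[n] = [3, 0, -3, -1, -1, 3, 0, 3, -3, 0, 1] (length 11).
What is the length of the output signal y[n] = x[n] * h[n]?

For linear convolution, the output length is:
len(y) = len(x) + len(h) - 1 = 11 + 5 - 1 = 15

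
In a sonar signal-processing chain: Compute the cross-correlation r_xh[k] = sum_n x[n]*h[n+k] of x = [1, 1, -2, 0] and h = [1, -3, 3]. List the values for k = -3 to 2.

Both sequences indexed from 0 and zero outside their support.
Lags with overlap: k = -3 to 2.
  r_xh[-3] = x[3]*h[0] = 0
  r_xh[-2] = x[2]*h[0] + x[3]*h[1] = -2
  r_xh[-1] = x[1]*h[0] + x[2]*h[1] + x[3]*h[2] = 7
  r_xh[0] = x[0]*h[0] + x[1]*h[1] + x[2]*h[2] = -8
  r_xh[1] = x[0]*h[1] + x[1]*h[2] = 0
  r_xh[2] = x[0]*h[2] = 3
r_xh = [0, -2, 7, -8, 0, 3] (for k = -3, ..., 2)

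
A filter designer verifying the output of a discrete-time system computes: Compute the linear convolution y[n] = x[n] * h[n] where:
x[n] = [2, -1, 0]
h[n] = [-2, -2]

y[n] = sum_k x[k]*h[n-k]. Output length = len(x) + len(h) - 1 = 3 + 2 - 1 = 4.
y[0] = 2*-2 = -4
y[1] = -1*-2 + 2*-2 = -2
y[2] = 0*-2 + -1*-2 = 2
y[3] = 0*-2 = 0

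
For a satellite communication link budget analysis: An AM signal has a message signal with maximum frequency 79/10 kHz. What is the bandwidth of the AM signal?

In AM (double-sideband), the bandwidth is twice the message frequency.
BW = 2 * f_m = 2 * 79/10 kHz = 79/5 kHz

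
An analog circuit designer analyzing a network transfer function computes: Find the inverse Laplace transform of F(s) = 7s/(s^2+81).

Standard pair: s/(s^2+w^2) <-> cos(wt)*u(t)
With k=7, w=9: f(t) = 7*cos(9t)*u(t)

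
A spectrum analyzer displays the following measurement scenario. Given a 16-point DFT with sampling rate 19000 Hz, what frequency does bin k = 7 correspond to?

The frequency of DFT bin k is: f_k = k * f_s / N
f_7 = 7 * 19000 / 16 = 16625/2 Hz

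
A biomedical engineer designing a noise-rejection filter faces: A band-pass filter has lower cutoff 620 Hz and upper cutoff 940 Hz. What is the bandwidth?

Bandwidth = f_high - f_low
= 940 Hz - 620 Hz = 320 Hz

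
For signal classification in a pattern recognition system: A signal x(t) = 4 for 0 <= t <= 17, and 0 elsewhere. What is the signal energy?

Energy = integral of |x(t)|^2 dt over the signal duration
= 4^2 * 17 = 16 * 17 = 272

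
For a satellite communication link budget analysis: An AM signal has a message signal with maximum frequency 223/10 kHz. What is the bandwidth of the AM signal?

In AM (double-sideband), the bandwidth is twice the message frequency.
BW = 2 * f_m = 2 * 223/10 kHz = 223/5 kHz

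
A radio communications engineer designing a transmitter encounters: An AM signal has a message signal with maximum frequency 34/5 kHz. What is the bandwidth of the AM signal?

In AM (double-sideband), the bandwidth is twice the message frequency.
BW = 2 * f_m = 2 * 34/5 kHz = 68/5 kHz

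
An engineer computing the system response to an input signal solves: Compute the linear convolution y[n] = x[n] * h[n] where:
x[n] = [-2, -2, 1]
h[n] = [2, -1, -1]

y[n] = sum_k x[k]*h[n-k]. Output length = len(x) + len(h) - 1 = 3 + 3 - 1 = 5.
y[0] = -2*2 = -4
y[1] = -2*2 + -2*-1 = -2
y[2] = 1*2 + -2*-1 + -2*-1 = 6
y[3] = 1*-1 + -2*-1 = 1
y[4] = 1*-1 = -1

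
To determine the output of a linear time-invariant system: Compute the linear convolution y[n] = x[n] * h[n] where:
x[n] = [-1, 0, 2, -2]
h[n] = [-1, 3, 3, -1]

y[n] = sum_k x[k]*h[n-k]. Output length = len(x) + len(h) - 1 = 4 + 4 - 1 = 7.
y[0] = -1*-1 = 1
y[1] = 0*-1 + -1*3 = -3
y[2] = 2*-1 + 0*3 + -1*3 = -5
y[3] = -2*-1 + 2*3 + 0*3 + -1*-1 = 9
y[4] = -2*3 + 2*3 + 0*-1 = 0
y[5] = -2*3 + 2*-1 = -8
y[6] = -2*-1 = 2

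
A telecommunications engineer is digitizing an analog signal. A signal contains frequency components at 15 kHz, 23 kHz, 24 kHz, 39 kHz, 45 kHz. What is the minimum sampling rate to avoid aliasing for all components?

The highest frequency component is f_max = 45 kHz.
Nyquist rate = 2 * f_max = 2 * 45 kHz = 90 kHz.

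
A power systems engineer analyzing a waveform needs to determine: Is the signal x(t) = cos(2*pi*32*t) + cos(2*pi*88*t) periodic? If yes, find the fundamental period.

f1 = 32 Hz, f2 = 88 Hz
Period T1 = 1/32, T2 = 1/88
Ratio T1/T2 = 88/32, which is rational.
The signal is periodic with fundamental period T = 1/GCD(32,88) = 1/8 s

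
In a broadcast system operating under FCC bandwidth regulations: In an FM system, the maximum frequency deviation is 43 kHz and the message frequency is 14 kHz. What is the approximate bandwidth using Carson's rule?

Carson's rule: BW = 2*(delta_f + f_m)
= 2*(43 + 14) kHz = 114 kHz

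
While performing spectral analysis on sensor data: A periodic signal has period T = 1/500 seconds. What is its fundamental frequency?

The fundamental frequency is the reciprocal of the period.
f = 1/T = 1/(1/500) = 500 Hz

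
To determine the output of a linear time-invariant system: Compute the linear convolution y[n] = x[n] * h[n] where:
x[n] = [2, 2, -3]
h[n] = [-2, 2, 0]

y[n] = sum_k x[k]*h[n-k]. Output length = len(x) + len(h) - 1 = 3 + 3 - 1 = 5.
y[0] = 2*-2 = -4
y[1] = 2*-2 + 2*2 = 0
y[2] = -3*-2 + 2*2 + 2*0 = 10
y[3] = -3*2 + 2*0 = -6
y[4] = -3*0 = 0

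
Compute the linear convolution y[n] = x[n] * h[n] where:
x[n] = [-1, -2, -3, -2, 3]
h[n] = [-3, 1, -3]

y[n] = sum_k x[k]*h[n-k]. Output length = len(x) + len(h) - 1 = 5 + 3 - 1 = 7.
y[0] = -1*-3 = 3
y[1] = -2*-3 + -1*1 = 5
y[2] = -3*-3 + -2*1 + -1*-3 = 10
y[3] = -2*-3 + -3*1 + -2*-3 = 9
y[4] = 3*-3 + -2*1 + -3*-3 = -2
y[5] = 3*1 + -2*-3 = 9
y[6] = 3*-3 = -9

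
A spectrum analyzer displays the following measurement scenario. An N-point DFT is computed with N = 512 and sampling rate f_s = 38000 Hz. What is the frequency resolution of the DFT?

DFT frequency resolution = f_s / N
= 38000 / 512 = 2375/32 Hz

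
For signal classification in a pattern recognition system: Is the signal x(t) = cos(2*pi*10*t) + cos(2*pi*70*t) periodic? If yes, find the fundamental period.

f1 = 10 Hz, f2 = 70 Hz
Period T1 = 1/10, T2 = 1/70
Ratio T1/T2 = 70/10, which is rational.
The signal is periodic with fundamental period T = 1/GCD(10,70) = 1/10 s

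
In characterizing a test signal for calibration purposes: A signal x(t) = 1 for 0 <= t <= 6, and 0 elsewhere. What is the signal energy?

Energy = integral of |x(t)|^2 dt over the signal duration
= 1^2 * 6 = 1 * 6 = 6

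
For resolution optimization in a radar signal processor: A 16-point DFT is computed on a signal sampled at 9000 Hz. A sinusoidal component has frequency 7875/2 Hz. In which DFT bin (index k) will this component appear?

DFT frequency resolution = f_s/N = 9000/16 = 1125/2 Hz
Bin index k = f_signal / resolution = 7875/2 / 1125/2 = 7
The signal frequency 7875/2 Hz falls in DFT bin k = 7.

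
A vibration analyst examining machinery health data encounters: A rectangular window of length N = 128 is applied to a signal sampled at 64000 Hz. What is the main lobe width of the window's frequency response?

For a rectangular window of length N,
the main lobe width in frequency is 2*f_s/N.
= 2*64000/128 = 1000 Hz
This determines the minimum frequency separation for resolving two sinusoids.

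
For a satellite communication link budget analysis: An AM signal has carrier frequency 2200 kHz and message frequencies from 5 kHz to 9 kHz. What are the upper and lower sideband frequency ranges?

Upper sideband (USB) = fc + [fm_low, fm_high] = 2200 + [5, 9] = [2205, 2209] kHz
Lower sideband (LSB) = fc - [fm_high, fm_low] = 2200 - [9, 5] = [2191, 2195] kHz
Total occupied spectrum: 2191 kHz to 2209 kHz (plus carrier at 2200 kHz)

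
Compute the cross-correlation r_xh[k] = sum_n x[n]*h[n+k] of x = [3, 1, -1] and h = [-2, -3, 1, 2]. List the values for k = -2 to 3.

Both sequences indexed from 0 and zero outside their support.
Lags with overlap: k = -2 to 3.
  r_xh[-2] = x[2]*h[0] = 2
  r_xh[-1] = x[1]*h[0] + x[2]*h[1] = 1
  r_xh[0] = x[0]*h[0] + x[1]*h[1] + x[2]*h[2] = -10
  r_xh[1] = x[0]*h[1] + x[1]*h[2] + x[2]*h[3] = -10
  r_xh[2] = x[0]*h[2] + x[1]*h[3] = 5
  r_xh[3] = x[0]*h[3] = 6
r_xh = [2, 1, -10, -10, 5, 6] (for k = -2, ..., 3)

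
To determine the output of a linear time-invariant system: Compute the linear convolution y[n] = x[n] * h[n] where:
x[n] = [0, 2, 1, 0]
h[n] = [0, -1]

y[n] = sum_k x[k]*h[n-k]. Output length = len(x) + len(h) - 1 = 4 + 2 - 1 = 5.
y[0] = 0*0 = 0
y[1] = 2*0 + 0*-1 = 0
y[2] = 1*0 + 2*-1 = -2
y[3] = 0*0 + 1*-1 = -1
y[4] = 0*-1 = 0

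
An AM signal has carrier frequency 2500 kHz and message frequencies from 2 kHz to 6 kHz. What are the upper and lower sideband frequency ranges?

Upper sideband (USB) = fc + [fm_low, fm_high] = 2500 + [2, 6] = [2502, 2506] kHz
Lower sideband (LSB) = fc - [fm_high, fm_low] = 2500 - [6, 2] = [2494, 2498] kHz
Total occupied spectrum: 2494 kHz to 2506 kHz (plus carrier at 2500 kHz)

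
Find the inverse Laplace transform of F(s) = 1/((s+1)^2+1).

Standard pair: w/((s+a)^2+w^2) <-> e^(-at)*sin(wt)*u(t)
With a=1, w=1: f(t) = e^(-t)*sin(t)*u(t)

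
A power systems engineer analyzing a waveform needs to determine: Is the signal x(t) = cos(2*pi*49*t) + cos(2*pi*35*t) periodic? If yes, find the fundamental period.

f1 = 49 Hz, f2 = 35 Hz
Period T1 = 1/49, T2 = 1/35
Ratio T1/T2 = 35/49, which is rational.
The signal is periodic with fundamental period T = 1/GCD(49,35) = 1/7 s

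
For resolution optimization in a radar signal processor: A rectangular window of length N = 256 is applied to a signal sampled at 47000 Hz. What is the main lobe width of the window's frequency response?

For a rectangular window of length N,
the main lobe width in frequency is 2*f_s/N.
= 2*47000/256 = 5875/16 Hz
This determines the minimum frequency separation for resolving two sinusoids.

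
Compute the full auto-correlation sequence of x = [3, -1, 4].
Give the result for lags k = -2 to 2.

r_xx[k] = sum_m x[m]*x[m+k], indexed from 0, for k = -2 to 2:
  r_xx[-2] = x[2]*x[0] = 12
  r_xx[-1] = x[1]*x[0] + x[2]*x[1] = -7
  r_xx[0] = x[0]*x[0] + x[1]*x[1] + x[2]*x[2] = 26
  r_xx[1] = x[0]*x[1] + x[1]*x[2] = -7
  r_xx[2] = x[0]*x[2] = 12
r_xx = [12, -7, 26, -7, 12]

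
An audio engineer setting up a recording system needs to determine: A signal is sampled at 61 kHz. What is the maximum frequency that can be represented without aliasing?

The maximum frequency that can be represented without aliasing
is the Nyquist frequency: f_max = f_s / 2 = 61 kHz / 2 = 61/2 kHz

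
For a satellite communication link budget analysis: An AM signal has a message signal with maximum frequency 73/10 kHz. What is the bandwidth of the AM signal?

In AM (double-sideband), the bandwidth is twice the message frequency.
BW = 2 * f_m = 2 * 73/10 kHz = 73/5 kHz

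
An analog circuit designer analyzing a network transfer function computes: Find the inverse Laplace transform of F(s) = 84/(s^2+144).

Standard pair: w/(s^2+w^2) <-> sin(wt)*u(t)
Recognize w^2 = 144, so w = 12; numerator 84 = 7*12.
f(t) = 7*sin(12t)*u(t)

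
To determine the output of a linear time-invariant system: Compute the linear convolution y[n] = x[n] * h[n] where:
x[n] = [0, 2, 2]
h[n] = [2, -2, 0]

y[n] = sum_k x[k]*h[n-k]. Output length = len(x) + len(h) - 1 = 3 + 3 - 1 = 5.
y[0] = 0*2 = 0
y[1] = 2*2 + 0*-2 = 4
y[2] = 2*2 + 2*-2 + 0*0 = 0
y[3] = 2*-2 + 2*0 = -4
y[4] = 2*0 = 0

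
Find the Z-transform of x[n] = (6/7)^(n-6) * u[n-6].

Time-shifting property: if X(z) = Z{x[n]}, then Z{x[n-d]} = z^(-d) * X(z)
X(z) = z/(z - 6/7) for x[n] = (6/7)^n * u[n]
Z{x[n-6]} = z^(-6) * z/(z - 6/7) = z^(-5)/(z - 6/7)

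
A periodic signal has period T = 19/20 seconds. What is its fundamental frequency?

The fundamental frequency is the reciprocal of the period.
f = 1/T = 1/(19/20) = 20/19 Hz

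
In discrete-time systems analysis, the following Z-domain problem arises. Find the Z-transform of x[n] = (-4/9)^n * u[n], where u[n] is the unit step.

The Z-transform of a^n * u[n] is z/(z-a) for |z| > |a|.
Here a = -4/9, so X(z) = z/(z - (-4/9)) = 9z/(9z + 4)
ROC: |z| > 4/9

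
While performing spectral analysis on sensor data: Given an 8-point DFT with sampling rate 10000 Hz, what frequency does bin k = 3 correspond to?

The frequency of DFT bin k is: f_k = k * f_s / N
f_3 = 3 * 10000 / 8 = 3750 Hz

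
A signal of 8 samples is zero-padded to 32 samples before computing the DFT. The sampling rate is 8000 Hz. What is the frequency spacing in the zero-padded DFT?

Original DFT: N = 8, resolution = f_s/N = 8000/8 = 1000 Hz
Zero-padded DFT: N = 32, resolution = f_s/N = 8000/32 = 250 Hz
Zero-padding interpolates the spectrum (finer frequency grid)
but does NOT improve the true spectral resolution (ability to resolve close frequencies).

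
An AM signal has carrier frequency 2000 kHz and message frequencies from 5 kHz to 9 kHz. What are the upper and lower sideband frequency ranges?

Upper sideband (USB) = fc + [fm_low, fm_high] = 2000 + [5, 9] = [2005, 2009] kHz
Lower sideband (LSB) = fc - [fm_high, fm_low] = 2000 - [9, 5] = [1991, 1995] kHz
Total occupied spectrum: 1991 kHz to 2009 kHz (plus carrier at 2000 kHz)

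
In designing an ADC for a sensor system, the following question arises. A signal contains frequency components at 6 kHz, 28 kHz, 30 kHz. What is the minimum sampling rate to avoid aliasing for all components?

The highest frequency component is f_max = 30 kHz.
Nyquist rate = 2 * f_max = 2 * 30 kHz = 60 kHz.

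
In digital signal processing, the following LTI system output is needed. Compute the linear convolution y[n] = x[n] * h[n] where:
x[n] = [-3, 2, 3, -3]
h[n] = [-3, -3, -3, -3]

y[n] = sum_k x[k]*h[n-k]. Output length = len(x) + len(h) - 1 = 4 + 4 - 1 = 7.
y[0] = -3*-3 = 9
y[1] = 2*-3 + -3*-3 = 3
y[2] = 3*-3 + 2*-3 + -3*-3 = -6
y[3] = -3*-3 + 3*-3 + 2*-3 + -3*-3 = 3
y[4] = -3*-3 + 3*-3 + 2*-3 = -6
y[5] = -3*-3 + 3*-3 = 0
y[6] = -3*-3 = 9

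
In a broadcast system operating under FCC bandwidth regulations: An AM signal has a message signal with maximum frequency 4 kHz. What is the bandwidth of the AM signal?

In AM (double-sideband), the bandwidth is twice the message frequency.
BW = 2 * f_m = 2 * 4 kHz = 8 kHz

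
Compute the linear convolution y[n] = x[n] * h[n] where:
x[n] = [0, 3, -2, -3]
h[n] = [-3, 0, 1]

y[n] = sum_k x[k]*h[n-k]. Output length = len(x) + len(h) - 1 = 4 + 3 - 1 = 6.
y[0] = 0*-3 = 0
y[1] = 3*-3 + 0*0 = -9
y[2] = -2*-3 + 3*0 + 0*1 = 6
y[3] = -3*-3 + -2*0 + 3*1 = 12
y[4] = -3*0 + -2*1 = -2
y[5] = -3*1 = -3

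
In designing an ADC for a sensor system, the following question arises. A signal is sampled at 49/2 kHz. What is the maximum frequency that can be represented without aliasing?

The maximum frequency that can be represented without aliasing
is the Nyquist frequency: f_max = f_s / 2 = 49/2 kHz / 2 = 49/4 kHz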